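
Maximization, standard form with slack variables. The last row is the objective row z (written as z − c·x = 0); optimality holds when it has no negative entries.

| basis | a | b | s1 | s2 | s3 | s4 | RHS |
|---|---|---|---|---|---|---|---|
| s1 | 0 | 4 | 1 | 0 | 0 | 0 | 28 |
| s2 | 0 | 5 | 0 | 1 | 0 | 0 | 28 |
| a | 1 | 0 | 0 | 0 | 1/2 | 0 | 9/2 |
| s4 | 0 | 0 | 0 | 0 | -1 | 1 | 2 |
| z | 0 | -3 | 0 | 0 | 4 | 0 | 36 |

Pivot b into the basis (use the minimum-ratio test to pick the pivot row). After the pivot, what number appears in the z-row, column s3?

4

Ratio test on column b — row 1: 28/4 = 7; row 2: 28/5 = 28/5; row 3: entry 0 ≤ 0; row 4: entry 0 ≤ 0. Minimum is 28/5 at row 2 (s2 leaves); pivot element 5.
Divide row 2 by 5; eliminate column b from the other rows.
z-row update in column s3: 4 − (-3)·0 = 4.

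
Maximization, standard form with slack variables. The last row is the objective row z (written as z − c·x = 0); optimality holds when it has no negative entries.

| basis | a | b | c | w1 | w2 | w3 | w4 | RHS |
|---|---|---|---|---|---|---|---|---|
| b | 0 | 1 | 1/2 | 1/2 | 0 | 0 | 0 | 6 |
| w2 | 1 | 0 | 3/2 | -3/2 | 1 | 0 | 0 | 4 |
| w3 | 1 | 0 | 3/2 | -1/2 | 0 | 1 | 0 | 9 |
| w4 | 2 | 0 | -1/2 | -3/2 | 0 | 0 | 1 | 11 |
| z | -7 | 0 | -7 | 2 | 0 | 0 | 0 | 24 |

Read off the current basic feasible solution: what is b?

b is basic (row 1); its value is the RHS of that row, 6.

6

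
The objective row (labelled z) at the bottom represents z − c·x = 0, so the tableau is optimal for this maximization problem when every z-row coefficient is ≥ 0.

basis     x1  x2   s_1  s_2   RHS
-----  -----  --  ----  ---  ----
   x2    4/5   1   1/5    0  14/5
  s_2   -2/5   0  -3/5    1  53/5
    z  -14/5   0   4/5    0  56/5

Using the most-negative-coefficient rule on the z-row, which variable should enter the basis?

Negative z-row entries: x1: -14/5.
The most negative is -14/5 in column x1, so x1 enters.

x1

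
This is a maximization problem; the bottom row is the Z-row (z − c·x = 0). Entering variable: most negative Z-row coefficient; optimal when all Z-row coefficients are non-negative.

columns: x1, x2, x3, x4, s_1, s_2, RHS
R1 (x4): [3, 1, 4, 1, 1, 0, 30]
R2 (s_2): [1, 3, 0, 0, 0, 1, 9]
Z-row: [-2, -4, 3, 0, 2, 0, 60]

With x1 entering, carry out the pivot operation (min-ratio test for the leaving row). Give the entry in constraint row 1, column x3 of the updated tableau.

4

Ratio test on column x1 — row 1: 30/3 = 10; row 2: 9/1 = 9. Minimum is 9 at row 2 (s_2 leaves); pivot element 1.
Divide row 2 by 1; eliminate column x1 from the other rows.
Row 1 update in column x3: 4 − 3·0 = 4.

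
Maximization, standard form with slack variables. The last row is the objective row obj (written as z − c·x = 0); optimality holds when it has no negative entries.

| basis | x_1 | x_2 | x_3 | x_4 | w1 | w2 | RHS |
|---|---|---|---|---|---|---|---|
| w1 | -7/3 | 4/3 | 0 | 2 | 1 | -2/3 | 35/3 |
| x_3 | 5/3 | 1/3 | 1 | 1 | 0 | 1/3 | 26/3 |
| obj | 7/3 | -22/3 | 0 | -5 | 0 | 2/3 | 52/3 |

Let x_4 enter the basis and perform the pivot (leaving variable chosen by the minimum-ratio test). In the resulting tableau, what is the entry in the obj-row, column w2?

Ratio test on column x_4 — row 1: (35/3)/2 = 35/6; row 2: (26/3)/1 = 26/3. Minimum is 35/6 at row 1 (w1 leaves); pivot element 2.
Divide row 1 by 2; eliminate column x_4 from the other rows.
obj-row update in column w2: 2/3 − (-5)·(-1/3) = -1.

-1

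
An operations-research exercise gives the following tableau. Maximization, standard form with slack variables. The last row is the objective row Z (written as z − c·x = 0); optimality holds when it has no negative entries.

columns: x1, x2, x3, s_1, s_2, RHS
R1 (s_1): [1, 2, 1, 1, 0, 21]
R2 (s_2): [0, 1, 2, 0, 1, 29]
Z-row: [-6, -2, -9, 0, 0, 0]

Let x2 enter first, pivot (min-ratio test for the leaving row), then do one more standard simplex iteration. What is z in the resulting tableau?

Ratio test on column x2 — row 1: 21/2 = 21/2; row 2: 29/1 = 29. Minimum is 21/2 at row 1 (s_1 leaves); pivot element 2.
Pivot on row 1; the Z-row RHS becomes 0 − (-2)·(21/2) = 21.
Next entering variable (most negative Z-row entry -8): x3.
Ratio test on column x3 — row 1: (21/2)/(1/2) = 21; row 2: (37/2)/(3/2) = 37/3. Minimum is 37/3 at row 2 (s_2 leaves); pivot element 3/2.
After the second pivot the Z-row RHS is 21 − (-8)·(37/3) = 359/3.

359/3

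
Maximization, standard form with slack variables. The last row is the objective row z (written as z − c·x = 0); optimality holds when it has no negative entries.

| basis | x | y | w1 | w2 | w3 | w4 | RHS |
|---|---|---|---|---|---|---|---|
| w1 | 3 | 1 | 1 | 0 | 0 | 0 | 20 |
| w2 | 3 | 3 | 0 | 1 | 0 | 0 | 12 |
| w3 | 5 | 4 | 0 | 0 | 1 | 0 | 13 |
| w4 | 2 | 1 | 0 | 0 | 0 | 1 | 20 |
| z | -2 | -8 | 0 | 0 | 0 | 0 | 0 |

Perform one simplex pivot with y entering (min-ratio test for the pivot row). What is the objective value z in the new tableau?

26

Ratio test on column y — row 1: 20/1 = 20; row 2: 12/3 = 4; row 3: 13/4 = 13/4; row 4: 20/1 = 20. Minimum is 13/4 at row 3 (w3 leaves); pivot element 4.
Pivot on row 3; the z-row RHS becomes 0 − (-8)·(13/4) = 26.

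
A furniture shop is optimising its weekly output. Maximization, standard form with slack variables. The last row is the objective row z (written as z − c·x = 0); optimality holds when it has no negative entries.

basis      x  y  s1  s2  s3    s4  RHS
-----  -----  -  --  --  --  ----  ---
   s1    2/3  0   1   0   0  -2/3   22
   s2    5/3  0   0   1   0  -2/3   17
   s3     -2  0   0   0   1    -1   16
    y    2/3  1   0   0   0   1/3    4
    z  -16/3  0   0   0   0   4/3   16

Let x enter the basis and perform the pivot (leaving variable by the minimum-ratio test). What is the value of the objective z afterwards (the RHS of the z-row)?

Ratio test on column x — row 1: 22/(2/3) = 33; row 2: 17/(5/3) = 51/5; row 3: entry -2 ≤ 0; row 4: 4/(2/3) = 6. Minimum is 6 at row 4 (y leaves); pivot element 2/3.
Pivot on row 4; the z-row RHS becomes 16 − (-16/3)·6 = 48.

48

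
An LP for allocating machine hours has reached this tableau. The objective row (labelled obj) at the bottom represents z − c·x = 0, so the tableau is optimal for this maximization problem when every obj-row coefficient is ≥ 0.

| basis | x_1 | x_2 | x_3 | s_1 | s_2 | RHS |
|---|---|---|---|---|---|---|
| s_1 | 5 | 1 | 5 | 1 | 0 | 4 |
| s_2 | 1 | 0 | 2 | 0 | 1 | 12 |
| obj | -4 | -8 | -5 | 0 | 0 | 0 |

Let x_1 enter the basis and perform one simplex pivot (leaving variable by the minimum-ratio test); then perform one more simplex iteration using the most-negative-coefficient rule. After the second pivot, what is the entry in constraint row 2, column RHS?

Ratio test on column x_1 — row 1: 4/5 = 4/5; row 2: 12/1 = 12. Minimum is 4/5 at row 1 (s_1 leaves); pivot element 5.
Divide row 1 by 5; eliminate column x_1 from the other rows.
Second iteration: most negative obj-row entry is -36/5 in column x_2, so x_2 enters.
Ratio test on column x_2 — row 1: (4/5)/(1/5) = 4; row 2: entry -1/5 ≤ 0. Minimum is 4 at row 1 (x_1 leaves); pivot element 1/5.
Divide row 1 by 1/5; eliminate column x_2 from the other rows.
After both pivots, the entry at constraint row 2, column RHS is 12.

12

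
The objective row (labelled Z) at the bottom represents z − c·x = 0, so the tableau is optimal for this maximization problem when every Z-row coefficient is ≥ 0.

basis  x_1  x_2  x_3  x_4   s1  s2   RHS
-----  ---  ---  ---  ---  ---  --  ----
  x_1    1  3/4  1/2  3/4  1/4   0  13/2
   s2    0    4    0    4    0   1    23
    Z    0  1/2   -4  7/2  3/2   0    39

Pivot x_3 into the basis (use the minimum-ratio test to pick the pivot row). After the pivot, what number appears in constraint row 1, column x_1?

Ratio test on column x_3 — row 1: (13/2)/(1/2) = 13; row 2: entry 0 ≤ 0. Minimum is 13 at row 1 (x_1 leaves); pivot element 1/2.
Divide row 1 by 1/2; eliminate column x_3 from the other rows.
In the new row 1, the x_1 entry is the old entry divided by the pivot: 1/(1/2) = 2.

2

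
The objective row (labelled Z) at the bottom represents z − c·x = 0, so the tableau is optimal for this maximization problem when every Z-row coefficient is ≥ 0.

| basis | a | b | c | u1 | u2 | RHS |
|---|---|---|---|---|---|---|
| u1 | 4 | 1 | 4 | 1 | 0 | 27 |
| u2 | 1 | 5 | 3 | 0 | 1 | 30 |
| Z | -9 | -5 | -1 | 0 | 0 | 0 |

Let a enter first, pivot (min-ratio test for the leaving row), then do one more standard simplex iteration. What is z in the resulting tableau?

Ratio test on column a — row 1: 27/4 = 27/4; row 2: 30/1 = 30. Minimum is 27/4 at row 1 (u1 leaves); pivot element 4.
Pivot on row 1; the Z-row RHS becomes 0 − (-9)·(27/4) = 243/4.
Next entering variable (most negative Z-row entry -11/4): b.
Ratio test on column b — row 1: (27/4)/(1/4) = 27; row 2: (93/4)/(19/4) = 93/19. Minimum is 93/19 at row 2 (u2 leaves); pivot element 19/4.
After the second pivot the Z-row RHS is 243/4 − (-11/4)·(93/19) = 1410/19.

1410/19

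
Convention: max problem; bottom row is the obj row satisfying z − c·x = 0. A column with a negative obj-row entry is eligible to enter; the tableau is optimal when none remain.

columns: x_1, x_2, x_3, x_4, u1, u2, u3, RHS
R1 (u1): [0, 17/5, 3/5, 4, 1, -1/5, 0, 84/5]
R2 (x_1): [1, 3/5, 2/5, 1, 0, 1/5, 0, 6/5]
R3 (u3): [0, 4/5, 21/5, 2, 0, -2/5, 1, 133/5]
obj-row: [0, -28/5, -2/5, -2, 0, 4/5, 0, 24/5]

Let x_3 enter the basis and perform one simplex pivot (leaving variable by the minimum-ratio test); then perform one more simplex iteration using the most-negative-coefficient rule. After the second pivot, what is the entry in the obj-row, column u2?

8/3

Ratio test on column x_3 — row 1: (84/5)/(3/5) = 28; row 2: (6/5)/(2/5) = 3; row 3: (133/5)/(21/5) = 19/3. Minimum is 3 at row 2 (x_1 leaves); pivot element 2/5.
Divide row 2 by 2/5; eliminate column x_3 from the other rows.
Second iteration: most negative obj-row entry is -5 in column x_2, so x_2 enters.
Ratio test on column x_2 — row 1: 15/(5/2) = 6; row 2: 3/(3/2) = 2; row 3: entry -11/2 ≤ 0. Minimum is 2 at row 2 (x_3 leaves); pivot element 3/2.
Divide row 2 by 3/2; eliminate column x_2 from the other rows.
After both pivots, the entry at the obj-row, column u2 is 8/3.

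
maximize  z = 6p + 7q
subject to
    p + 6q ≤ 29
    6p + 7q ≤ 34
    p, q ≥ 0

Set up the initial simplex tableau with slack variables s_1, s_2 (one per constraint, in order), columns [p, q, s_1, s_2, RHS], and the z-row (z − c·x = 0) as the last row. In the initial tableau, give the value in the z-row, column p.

-6

The z-row carries the negated objective coefficients: the p entry is -6.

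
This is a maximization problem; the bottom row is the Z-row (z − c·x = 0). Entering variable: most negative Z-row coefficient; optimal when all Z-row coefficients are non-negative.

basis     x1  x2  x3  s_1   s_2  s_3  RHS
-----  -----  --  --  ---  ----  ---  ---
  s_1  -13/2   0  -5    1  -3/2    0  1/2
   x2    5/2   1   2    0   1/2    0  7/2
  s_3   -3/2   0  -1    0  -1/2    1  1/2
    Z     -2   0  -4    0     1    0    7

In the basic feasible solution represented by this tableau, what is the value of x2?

7/2

x2 is basic (row 2); its value is the RHS of that row, 7/2.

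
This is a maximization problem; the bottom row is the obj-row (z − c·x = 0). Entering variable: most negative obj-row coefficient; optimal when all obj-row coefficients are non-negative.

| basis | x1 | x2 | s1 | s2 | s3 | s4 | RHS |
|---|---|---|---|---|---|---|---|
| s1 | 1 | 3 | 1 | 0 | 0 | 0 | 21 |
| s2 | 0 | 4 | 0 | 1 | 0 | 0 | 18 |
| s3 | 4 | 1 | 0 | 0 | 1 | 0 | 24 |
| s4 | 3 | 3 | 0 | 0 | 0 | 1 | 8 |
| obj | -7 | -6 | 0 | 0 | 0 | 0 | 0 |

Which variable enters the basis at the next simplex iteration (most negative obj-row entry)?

x1

Negative obj-row entries: x1: -7, x2: -6.
The most negative is -7 in column x1, so x1 enters.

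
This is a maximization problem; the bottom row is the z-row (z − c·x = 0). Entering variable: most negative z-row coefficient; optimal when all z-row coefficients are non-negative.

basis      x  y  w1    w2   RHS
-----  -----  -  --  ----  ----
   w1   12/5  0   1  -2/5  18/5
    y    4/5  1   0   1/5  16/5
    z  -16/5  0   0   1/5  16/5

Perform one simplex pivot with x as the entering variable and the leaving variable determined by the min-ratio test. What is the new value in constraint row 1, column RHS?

3/2

Ratio test on column x — row 1: (18/5)/(12/5) = 3/2; row 2: (16/5)/(4/5) = 4. Minimum is 3/2 at row 1 (w1 leaves); pivot element 12/5.
Divide row 1 by 12/5; eliminate column x from the other rows.
In the new row 1, the RHS entry is the old entry divided by the pivot: (18/5)/(12/5) = 3/2.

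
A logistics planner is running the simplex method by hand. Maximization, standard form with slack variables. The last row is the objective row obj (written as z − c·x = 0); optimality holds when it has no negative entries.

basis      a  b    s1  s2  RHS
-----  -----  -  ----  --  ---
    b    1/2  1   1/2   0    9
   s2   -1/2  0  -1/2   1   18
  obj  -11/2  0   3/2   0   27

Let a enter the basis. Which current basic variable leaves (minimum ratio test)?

b

Column a entries and ratios — b: 9/(1/2) = 18; s2: -1/2 ≤ 0, skip.
Smallest ratio is 18 in the row of b, so b leaves.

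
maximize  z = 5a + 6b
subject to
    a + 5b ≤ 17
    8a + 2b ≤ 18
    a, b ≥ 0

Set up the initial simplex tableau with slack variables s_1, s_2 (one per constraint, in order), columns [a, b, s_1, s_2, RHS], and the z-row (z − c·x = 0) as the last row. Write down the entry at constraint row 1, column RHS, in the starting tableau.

The RHS of constraint 1 is b_1 = 17.

17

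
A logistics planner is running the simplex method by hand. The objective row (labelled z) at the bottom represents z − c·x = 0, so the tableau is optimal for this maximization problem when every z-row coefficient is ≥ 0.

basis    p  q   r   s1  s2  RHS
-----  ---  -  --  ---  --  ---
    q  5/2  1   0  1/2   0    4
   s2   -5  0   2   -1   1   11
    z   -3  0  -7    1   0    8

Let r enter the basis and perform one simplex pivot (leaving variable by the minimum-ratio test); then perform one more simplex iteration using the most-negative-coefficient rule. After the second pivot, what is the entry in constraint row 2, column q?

Ratio test on column r — row 1: entry 0 ≤ 0; row 2: 11/2 = 11/2. Minimum is 11/2 at row 2 (s2 leaves); pivot element 2.
Divide row 2 by 2; eliminate column r from the other rows.
Second iteration: most negative z-row entry is -41/2 in column p, so p enters.
Ratio test on column p — row 1: 4/(5/2) = 8/5; row 2: entry -5/2 ≤ 0. Minimum is 8/5 at row 1 (q leaves); pivot element 5/2.
Divide row 1 by 5/2; eliminate column p from the other rows.
After both pivots, the entry at constraint row 2, column q is 1.

1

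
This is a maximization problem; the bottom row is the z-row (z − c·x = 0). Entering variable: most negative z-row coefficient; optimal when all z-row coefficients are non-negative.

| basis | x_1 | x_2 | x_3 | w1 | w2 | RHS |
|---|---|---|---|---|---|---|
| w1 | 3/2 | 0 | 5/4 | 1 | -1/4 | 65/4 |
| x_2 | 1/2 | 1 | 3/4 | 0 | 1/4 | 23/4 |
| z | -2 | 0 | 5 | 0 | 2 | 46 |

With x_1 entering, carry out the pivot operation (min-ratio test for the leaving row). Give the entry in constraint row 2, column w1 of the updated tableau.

Ratio test on column x_1 — row 1: (65/4)/(3/2) = 65/6; row 2: (23/4)/(1/2) = 23/2. Minimum is 65/6 at row 1 (w1 leaves); pivot element 3/2.
Divide row 1 by 3/2; eliminate column x_1 from the other rows.
Row 2 update in column w1: 0 − (1/2)·(2/3) = -1/3.

-1/3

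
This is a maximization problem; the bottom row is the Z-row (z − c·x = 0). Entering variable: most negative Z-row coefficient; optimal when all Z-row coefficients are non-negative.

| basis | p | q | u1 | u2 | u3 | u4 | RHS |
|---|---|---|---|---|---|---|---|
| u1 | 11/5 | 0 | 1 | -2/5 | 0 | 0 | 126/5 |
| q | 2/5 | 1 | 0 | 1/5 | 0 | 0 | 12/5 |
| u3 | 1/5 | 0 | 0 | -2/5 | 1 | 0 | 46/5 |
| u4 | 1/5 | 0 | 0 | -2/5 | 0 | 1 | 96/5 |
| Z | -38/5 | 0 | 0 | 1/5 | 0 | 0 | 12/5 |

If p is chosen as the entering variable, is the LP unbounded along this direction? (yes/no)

no

Column p has positive entries in row(s) 1, 2, 3, 4, so the ratio test bounds it — not unbounded.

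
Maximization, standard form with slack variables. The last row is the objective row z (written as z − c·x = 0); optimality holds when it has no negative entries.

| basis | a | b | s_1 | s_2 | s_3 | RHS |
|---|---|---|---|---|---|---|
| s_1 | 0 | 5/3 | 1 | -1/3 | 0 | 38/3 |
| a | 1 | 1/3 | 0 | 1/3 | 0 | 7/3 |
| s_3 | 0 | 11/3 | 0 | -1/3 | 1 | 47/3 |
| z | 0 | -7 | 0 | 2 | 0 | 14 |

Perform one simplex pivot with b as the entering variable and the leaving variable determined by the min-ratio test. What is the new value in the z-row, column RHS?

483/11

Ratio test on column b — row 1: (38/3)/(5/3) = 38/5; row 2: (7/3)/(1/3) = 7; row 3: (47/3)/(11/3) = 47/11. Minimum is 47/11 at row 3 (s_3 leaves); pivot element 11/3.
Divide row 3 by 11/3; eliminate column b from the other rows.
z-row update in column RHS: 14 − (-7)·(47/11) = 483/11.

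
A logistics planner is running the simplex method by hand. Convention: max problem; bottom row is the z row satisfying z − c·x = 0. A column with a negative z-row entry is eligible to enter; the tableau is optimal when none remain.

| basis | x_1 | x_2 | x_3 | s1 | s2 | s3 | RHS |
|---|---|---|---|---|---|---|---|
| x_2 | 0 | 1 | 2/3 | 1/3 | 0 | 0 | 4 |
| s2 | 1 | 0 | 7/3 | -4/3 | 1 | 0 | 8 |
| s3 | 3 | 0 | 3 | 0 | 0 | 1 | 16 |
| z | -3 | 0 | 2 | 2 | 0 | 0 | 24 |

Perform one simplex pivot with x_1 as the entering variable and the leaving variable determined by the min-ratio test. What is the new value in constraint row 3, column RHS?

16/3

Ratio test on column x_1 — row 1: entry 0 ≤ 0; row 2: 8/1 = 8; row 3: 16/3 = 16/3. Minimum is 16/3 at row 3 (s3 leaves); pivot element 3.
Divide row 3 by 3; eliminate column x_1 from the other rows.
In the new row 3, the RHS entry is the old entry divided by the pivot: 16/3 = 16/3.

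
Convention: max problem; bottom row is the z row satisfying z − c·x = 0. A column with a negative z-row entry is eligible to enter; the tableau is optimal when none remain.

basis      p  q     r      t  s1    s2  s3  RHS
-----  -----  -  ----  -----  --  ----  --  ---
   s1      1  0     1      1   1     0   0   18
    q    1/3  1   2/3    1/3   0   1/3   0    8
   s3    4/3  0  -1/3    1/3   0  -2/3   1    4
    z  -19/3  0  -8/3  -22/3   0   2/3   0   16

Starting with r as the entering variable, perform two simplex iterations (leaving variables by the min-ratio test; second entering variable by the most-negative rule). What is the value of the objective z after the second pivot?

Ratio test on column r — row 1: 18/1 = 18; row 2: 8/(2/3) = 12; row 3: entry -1/3 ≤ 0. Minimum is 12 at row 2 (q leaves); pivot element 2/3.
Pivot on row 2; the z-row RHS becomes 16 − (-8/3)·12 = 48.
Next entering variable (most negative z-row entry -6): t.
Ratio test on column t — row 1: 6/(1/2) = 12; row 2: 12/(1/2) = 24; row 3: 8/(1/2) = 16. Minimum is 12 at row 1 (s1 leaves); pivot element 1/2.
After the second pivot the z-row RHS is 48 − (-6)·12 = 120.

120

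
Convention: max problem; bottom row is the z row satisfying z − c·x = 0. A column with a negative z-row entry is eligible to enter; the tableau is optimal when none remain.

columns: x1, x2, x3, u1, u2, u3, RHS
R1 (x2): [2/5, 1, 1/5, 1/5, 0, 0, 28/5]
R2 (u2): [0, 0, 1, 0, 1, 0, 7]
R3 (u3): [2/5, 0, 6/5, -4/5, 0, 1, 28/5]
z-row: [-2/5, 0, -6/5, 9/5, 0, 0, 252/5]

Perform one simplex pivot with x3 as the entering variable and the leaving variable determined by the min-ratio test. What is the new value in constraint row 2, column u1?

2/3

Ratio test on column x3 — row 1: (28/5)/(1/5) = 28; row 2: 7/1 = 7; row 3: (28/5)/(6/5) = 14/3. Minimum is 14/3 at row 3 (u3 leaves); pivot element 6/5.
Divide row 3 by 6/5; eliminate column x3 from the other rows.
Row 2 update in column u1: 0 − 1·(-2/3) = 2/3.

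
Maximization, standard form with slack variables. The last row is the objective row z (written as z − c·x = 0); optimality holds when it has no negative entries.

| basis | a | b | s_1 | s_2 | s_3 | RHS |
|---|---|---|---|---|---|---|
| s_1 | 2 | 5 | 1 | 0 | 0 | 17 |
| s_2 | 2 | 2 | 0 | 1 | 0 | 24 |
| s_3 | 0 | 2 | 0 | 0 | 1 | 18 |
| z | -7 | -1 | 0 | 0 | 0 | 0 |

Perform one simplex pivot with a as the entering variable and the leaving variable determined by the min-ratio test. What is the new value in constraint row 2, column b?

Ratio test on column a — row 1: 17/2 = 17/2; row 2: 24/2 = 12; row 3: entry 0 ≤ 0. Minimum is 17/2 at row 1 (s_1 leaves); pivot element 2.
Divide row 1 by 2; eliminate column a from the other rows.
Row 2 update in column b: 2 − 2·(5/2) = -3.

-3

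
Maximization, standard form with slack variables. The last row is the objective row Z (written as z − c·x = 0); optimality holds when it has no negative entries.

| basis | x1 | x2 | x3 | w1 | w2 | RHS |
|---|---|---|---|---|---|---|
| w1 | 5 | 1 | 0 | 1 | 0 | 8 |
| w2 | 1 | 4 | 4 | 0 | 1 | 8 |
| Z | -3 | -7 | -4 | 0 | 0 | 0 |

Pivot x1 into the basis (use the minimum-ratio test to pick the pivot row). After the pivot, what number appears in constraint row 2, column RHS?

32/5

Ratio test on column x1 — row 1: 8/5 = 8/5; row 2: 8/1 = 8. Minimum is 8/5 at row 1 (w1 leaves); pivot element 5.
Divide row 1 by 5; eliminate column x1 from the other rows.
Row 2 update in column RHS: 8 − 1·(8/5) = 32/5.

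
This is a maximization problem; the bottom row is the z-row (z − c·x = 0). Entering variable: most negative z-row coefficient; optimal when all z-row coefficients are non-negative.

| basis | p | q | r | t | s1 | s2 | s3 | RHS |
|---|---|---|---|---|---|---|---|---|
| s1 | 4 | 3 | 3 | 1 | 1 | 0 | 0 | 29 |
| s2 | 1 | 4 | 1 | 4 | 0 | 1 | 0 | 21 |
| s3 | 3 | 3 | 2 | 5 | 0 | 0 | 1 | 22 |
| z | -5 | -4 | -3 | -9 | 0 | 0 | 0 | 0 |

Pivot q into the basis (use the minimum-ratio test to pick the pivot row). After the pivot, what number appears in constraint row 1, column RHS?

Ratio test on column q — row 1: 29/3 = 29/3; row 2: 21/4 = 21/4; row 3: 22/3 = 22/3. Minimum is 21/4 at row 2 (s2 leaves); pivot element 4.
Divide row 2 by 4; eliminate column q from the other rows.
Row 1 update in column RHS: 29 − 3·(21/4) = 53/4.

53/4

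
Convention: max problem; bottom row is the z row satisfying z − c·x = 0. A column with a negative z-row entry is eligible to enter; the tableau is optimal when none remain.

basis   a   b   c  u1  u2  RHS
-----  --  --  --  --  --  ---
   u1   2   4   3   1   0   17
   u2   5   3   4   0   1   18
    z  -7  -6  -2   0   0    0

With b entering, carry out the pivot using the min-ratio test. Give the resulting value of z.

51/2

Ratio test on column b — row 1: 17/4 = 17/4; row 2: 18/3 = 6. Minimum is 17/4 at row 1 (u1 leaves); pivot element 4.
Pivot on row 1; the z-row RHS becomes 0 − (-6)·(17/4) = 51/2.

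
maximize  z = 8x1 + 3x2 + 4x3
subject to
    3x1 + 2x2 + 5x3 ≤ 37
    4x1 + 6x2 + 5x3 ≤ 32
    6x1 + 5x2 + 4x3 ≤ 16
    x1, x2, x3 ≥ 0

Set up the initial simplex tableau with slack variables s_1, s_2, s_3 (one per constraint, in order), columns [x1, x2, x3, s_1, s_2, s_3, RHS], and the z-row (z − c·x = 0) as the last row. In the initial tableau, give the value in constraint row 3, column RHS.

The RHS of constraint 3 is b_3 = 16.

16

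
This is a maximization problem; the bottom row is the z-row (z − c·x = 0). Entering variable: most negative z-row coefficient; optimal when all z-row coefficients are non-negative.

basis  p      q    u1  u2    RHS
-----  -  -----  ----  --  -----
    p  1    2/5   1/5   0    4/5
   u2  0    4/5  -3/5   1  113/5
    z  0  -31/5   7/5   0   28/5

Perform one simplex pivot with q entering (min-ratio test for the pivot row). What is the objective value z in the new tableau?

Ratio test on column q — row 1: (4/5)/(2/5) = 2; row 2: (113/5)/(4/5) = 113/4. Minimum is 2 at row 1 (p leaves); pivot element 2/5.
Pivot on row 1; the z-row RHS becomes 28/5 − (-31/5)·2 = 18.

18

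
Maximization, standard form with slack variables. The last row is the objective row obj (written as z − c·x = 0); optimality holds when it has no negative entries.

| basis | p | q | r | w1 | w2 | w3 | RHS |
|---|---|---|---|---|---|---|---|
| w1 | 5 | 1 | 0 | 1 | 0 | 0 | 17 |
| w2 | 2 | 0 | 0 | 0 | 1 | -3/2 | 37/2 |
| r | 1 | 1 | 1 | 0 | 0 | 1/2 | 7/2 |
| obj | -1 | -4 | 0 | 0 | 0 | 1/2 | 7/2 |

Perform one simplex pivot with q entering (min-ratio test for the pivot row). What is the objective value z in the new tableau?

Ratio test on column q — row 1: 17/1 = 17; row 2: entry 0 ≤ 0; row 3: (7/2)/1 = 7/2. Minimum is 7/2 at row 3 (r leaves); pivot element 1.
Pivot on row 3; the obj-row RHS becomes 7/2 − (-4)·(7/2) = 35/2.

35/2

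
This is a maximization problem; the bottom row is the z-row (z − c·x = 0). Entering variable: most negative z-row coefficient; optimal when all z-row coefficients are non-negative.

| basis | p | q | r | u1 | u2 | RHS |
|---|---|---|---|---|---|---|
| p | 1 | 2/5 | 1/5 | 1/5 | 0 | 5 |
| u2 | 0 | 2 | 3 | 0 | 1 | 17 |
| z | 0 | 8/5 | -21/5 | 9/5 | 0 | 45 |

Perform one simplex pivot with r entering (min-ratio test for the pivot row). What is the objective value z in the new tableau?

Ratio test on column r — row 1: 5/(1/5) = 25; row 2: 17/3 = 17/3. Minimum is 17/3 at row 2 (u2 leaves); pivot element 3.
Pivot on row 2; the z-row RHS becomes 45 − (-21/5)·(17/3) = 344/5.

344/5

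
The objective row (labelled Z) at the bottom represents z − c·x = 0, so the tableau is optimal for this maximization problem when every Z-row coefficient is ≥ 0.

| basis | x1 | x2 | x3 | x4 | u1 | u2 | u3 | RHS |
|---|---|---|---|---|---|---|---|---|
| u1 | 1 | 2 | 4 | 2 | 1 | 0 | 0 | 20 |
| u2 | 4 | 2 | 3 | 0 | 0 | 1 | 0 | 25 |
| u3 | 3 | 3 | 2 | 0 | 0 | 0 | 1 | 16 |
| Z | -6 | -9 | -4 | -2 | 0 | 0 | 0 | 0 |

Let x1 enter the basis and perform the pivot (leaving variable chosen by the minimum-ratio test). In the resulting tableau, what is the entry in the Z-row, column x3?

0

Ratio test on column x1 — row 1: 20/1 = 20; row 2: 25/4 = 25/4; row 3: 16/3 = 16/3. Minimum is 16/3 at row 3 (u3 leaves); pivot element 3.
Divide row 3 by 3; eliminate column x1 from the other rows.
Z-row update in column x3: -4 − (-6)·(2/3) = 0.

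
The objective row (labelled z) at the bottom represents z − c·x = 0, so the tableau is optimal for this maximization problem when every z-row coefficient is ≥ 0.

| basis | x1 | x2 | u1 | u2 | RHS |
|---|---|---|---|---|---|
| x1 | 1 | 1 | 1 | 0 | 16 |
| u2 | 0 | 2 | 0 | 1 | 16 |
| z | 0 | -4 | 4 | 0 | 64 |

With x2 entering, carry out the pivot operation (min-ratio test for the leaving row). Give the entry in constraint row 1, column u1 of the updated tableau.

Ratio test on column x2 — row 1: 16/1 = 16; row 2: 16/2 = 8. Minimum is 8 at row 2 (u2 leaves); pivot element 2.
Divide row 2 by 2; eliminate column x2 from the other rows.
Row 1 update in column u1: 1 − 1·0 = 1.

1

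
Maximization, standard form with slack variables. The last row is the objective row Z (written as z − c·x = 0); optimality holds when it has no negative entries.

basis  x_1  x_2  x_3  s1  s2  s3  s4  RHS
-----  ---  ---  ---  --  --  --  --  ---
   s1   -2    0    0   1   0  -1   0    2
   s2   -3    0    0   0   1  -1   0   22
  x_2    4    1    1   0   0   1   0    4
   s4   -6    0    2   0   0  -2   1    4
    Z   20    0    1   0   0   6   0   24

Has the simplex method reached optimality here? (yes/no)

yes

Every Z-row coefficient is ≥ 0, so the tableau is optimal.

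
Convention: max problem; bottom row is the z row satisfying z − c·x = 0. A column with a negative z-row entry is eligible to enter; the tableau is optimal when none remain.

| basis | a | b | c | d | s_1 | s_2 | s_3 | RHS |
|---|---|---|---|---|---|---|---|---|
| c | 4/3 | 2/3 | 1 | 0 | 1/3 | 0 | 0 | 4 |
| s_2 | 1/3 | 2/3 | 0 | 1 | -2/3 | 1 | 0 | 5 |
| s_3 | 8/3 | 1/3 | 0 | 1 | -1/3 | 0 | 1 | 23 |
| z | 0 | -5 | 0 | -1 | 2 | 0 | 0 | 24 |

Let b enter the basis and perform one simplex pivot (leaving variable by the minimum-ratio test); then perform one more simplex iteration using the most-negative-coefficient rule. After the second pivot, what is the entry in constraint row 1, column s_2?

Ratio test on column b — row 1: 4/(2/3) = 6; row 2: 5/(2/3) = 15/2; row 3: 23/(1/3) = 69. Minimum is 6 at row 1 (c leaves); pivot element 2/3.
Divide row 1 by 2/3; eliminate column b from the other rows.
Second iteration: most negative z-row entry is -1 in column d, so d enters.
Ratio test on column d — row 1: entry 0 ≤ 0; row 2: 1/1 = 1; row 3: 21/1 = 21. Minimum is 1 at row 2 (s_2 leaves); pivot element 1.
Divide row 2 by 1; eliminate column d from the other rows.
After both pivots, the entry at constraint row 1, column s_2 is 0.

0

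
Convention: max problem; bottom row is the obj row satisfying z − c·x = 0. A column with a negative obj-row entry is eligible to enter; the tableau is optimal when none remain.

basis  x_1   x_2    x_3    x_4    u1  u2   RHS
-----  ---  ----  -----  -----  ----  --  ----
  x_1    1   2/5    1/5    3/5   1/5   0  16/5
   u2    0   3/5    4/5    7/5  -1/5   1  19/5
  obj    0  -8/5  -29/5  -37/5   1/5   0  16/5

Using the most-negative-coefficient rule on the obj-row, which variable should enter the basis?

x_4

Negative obj-row entries: x_2: -8/5, x_3: -29/5, x_4: -37/5.
The most negative is -37/5 in column x_4, so x_4 enters.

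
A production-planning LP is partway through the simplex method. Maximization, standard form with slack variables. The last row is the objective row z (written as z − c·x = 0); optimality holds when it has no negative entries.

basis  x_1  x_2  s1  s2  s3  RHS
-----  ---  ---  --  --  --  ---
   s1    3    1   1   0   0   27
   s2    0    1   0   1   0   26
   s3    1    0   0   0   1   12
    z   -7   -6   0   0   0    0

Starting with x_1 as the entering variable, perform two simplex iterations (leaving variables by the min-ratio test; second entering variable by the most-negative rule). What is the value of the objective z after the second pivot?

475/3

Ratio test on column x_1 — row 1: 27/3 = 9; row 2: entry 0 ≤ 0; row 3: 12/1 = 12. Minimum is 9 at row 1 (s1 leaves); pivot element 3.
Pivot on row 1; the z-row RHS becomes 0 − (-7)·9 = 63.
Next entering variable (most negative z-row entry -11/3): x_2.
Ratio test on column x_2 — row 1: 9/(1/3) = 27; row 2: 26/1 = 26; row 3: entry -1/3 ≤ 0. Minimum is 26 at row 2 (s2 leaves); pivot element 1.
After the second pivot the z-row RHS is 63 − (-11/3)·26 = 475/3.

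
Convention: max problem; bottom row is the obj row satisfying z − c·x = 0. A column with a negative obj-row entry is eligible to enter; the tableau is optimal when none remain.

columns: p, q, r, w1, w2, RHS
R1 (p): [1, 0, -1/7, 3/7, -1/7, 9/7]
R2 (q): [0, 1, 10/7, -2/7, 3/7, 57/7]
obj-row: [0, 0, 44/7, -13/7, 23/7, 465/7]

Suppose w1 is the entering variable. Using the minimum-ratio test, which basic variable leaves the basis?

Column w1 entries and ratios — p: (9/7)/(3/7) = 3; q: -2/7 ≤ 0, skip.
Smallest ratio is 3 in the row of p, so p leaves.

p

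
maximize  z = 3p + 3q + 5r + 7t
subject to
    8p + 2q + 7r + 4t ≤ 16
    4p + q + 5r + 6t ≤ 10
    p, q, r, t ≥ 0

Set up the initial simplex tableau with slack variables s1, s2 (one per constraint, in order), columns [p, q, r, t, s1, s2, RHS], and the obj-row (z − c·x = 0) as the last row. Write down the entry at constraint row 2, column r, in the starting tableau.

5

Constraint 2 has coefficient 5 on r.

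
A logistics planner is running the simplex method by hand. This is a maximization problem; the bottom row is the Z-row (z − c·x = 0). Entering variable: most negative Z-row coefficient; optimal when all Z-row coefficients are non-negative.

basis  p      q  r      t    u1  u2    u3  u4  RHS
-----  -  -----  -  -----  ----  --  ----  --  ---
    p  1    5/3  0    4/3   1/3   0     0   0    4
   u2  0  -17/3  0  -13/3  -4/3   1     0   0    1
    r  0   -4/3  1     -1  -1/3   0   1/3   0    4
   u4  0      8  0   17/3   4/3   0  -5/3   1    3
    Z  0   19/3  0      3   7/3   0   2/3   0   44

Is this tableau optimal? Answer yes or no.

yes

Every Z-row coefficient is ≥ 0, so the tableau is optimal.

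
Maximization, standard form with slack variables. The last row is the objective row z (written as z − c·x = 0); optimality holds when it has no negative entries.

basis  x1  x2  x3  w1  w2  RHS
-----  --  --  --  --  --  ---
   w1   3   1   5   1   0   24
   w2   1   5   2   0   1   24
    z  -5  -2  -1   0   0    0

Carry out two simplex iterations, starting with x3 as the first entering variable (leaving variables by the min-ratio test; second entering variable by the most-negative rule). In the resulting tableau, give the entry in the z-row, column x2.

-1/3

Ratio test on column x3 — row 1: 24/5 = 24/5; row 2: 24/2 = 12. Minimum is 24/5 at row 1 (w1 leaves); pivot element 5.
Divide row 1 by 5; eliminate column x3 from the other rows.
Second iteration: most negative z-row entry is -22/5 in column x1, so x1 enters.
Ratio test on column x1 — row 1: (24/5)/(3/5) = 8; row 2: entry -1/5 ≤ 0. Minimum is 8 at row 1 (x3 leaves); pivot element 3/5.
Divide row 1 by 3/5; eliminate column x1 from the other rows.
After both pivots, the entry at the z-row, column x2 is -1/3.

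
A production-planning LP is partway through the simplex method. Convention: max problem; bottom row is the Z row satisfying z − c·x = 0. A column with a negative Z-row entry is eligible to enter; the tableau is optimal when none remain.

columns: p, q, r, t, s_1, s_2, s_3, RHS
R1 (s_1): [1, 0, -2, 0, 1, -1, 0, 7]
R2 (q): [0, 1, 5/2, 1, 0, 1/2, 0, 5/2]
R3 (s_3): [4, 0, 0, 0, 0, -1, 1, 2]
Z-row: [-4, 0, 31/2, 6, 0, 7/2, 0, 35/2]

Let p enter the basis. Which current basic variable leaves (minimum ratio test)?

Column p entries and ratios — s_1: 7/1 = 7; q: 0 ≤ 0, skip; s_3: 2/4 = 1/2.
Smallest ratio is 1/2 in the row of s_3, so s_3 leaves.

s_3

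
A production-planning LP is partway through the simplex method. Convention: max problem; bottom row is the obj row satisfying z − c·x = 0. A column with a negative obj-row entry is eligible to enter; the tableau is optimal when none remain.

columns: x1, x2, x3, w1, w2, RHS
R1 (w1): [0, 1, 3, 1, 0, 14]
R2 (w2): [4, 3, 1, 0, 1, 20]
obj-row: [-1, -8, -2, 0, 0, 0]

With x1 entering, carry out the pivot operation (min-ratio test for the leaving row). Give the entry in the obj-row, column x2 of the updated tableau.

Ratio test on column x1 — row 1: entry 0 ≤ 0; row 2: 20/4 = 5. Minimum is 5 at row 2 (w2 leaves); pivot element 4.
Divide row 2 by 4; eliminate column x1 from the other rows.
obj-row update in column x2: -8 − (-1)·(3/4) = -29/4.

-29/4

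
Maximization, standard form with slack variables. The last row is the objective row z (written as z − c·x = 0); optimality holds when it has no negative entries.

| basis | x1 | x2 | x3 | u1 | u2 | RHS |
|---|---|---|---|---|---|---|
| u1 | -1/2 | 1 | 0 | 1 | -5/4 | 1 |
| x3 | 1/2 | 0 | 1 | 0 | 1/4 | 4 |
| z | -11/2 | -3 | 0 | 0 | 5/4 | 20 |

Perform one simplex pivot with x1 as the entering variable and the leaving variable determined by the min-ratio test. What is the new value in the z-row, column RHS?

64

Ratio test on column x1 — row 1: entry -1/2 ≤ 0; row 2: 4/(1/2) = 8. Minimum is 8 at row 2 (x3 leaves); pivot element 1/2.
Divide row 2 by 1/2; eliminate column x1 from the other rows.
z-row update in column RHS: 20 − (-11/2)·8 = 64.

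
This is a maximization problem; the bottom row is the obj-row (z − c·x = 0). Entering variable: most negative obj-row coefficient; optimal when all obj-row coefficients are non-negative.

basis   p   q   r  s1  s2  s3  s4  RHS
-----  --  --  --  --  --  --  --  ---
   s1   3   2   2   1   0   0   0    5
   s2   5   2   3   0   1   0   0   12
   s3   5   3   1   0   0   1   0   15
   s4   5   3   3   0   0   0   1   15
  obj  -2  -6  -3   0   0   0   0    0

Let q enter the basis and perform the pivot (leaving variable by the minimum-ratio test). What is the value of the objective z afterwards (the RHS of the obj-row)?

15

Ratio test on column q — row 1: 5/2 = 5/2; row 2: 12/2 = 6; row 3: 15/3 = 5; row 4: 15/3 = 5. Minimum is 5/2 at row 1 (s1 leaves); pivot element 2.
Pivot on row 1; the obj-row RHS becomes 0 − (-6)·(5/2) = 15.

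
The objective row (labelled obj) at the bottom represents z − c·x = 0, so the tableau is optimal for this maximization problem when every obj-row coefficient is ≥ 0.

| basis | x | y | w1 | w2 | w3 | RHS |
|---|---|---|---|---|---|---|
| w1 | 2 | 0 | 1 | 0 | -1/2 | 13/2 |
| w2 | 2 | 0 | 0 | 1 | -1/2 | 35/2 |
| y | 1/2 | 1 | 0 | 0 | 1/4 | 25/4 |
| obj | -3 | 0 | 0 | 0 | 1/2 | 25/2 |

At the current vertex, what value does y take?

25/4

y is basic (row 3); its value is the RHS of that row, 25/4.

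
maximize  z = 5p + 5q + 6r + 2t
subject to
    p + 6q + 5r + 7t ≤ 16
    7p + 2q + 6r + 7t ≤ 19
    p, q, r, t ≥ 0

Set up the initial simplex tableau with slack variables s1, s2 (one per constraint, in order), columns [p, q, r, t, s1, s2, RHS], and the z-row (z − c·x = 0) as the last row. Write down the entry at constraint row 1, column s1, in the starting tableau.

Slack s1 belongs to constraint 1; its column is the unit vector e_1, so the entry in row 1 is 1.

1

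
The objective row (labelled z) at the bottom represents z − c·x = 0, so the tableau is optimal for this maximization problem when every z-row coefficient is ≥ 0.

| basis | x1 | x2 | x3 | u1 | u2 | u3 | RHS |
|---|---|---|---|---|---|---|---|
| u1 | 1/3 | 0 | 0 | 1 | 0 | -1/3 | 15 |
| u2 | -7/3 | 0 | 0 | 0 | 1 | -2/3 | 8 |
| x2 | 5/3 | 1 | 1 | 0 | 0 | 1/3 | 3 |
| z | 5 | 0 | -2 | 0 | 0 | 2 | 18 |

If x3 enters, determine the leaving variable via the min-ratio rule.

x2

Column x3 entries and ratios — u1: 0 ≤ 0, skip; u2: 0 ≤ 0, skip; x2: 3/1 = 3.
Smallest ratio is 3 in the row of x2, so x2 leaves.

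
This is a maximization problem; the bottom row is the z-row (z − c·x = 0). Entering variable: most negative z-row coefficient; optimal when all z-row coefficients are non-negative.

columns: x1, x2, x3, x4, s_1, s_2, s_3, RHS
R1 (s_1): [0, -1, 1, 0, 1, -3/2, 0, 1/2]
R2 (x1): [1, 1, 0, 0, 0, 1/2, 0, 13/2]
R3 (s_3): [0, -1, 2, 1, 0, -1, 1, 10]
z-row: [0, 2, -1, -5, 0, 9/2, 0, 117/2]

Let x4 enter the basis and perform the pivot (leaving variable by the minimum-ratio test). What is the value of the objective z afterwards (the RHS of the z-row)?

217/2

Ratio test on column x4 — row 1: entry 0 ≤ 0; row 2: entry 0 ≤ 0; row 3: 10/1 = 10. Minimum is 10 at row 3 (s_3 leaves); pivot element 1.
Pivot on row 3; the z-row RHS becomes 117/2 − (-5)·10 = 217/2.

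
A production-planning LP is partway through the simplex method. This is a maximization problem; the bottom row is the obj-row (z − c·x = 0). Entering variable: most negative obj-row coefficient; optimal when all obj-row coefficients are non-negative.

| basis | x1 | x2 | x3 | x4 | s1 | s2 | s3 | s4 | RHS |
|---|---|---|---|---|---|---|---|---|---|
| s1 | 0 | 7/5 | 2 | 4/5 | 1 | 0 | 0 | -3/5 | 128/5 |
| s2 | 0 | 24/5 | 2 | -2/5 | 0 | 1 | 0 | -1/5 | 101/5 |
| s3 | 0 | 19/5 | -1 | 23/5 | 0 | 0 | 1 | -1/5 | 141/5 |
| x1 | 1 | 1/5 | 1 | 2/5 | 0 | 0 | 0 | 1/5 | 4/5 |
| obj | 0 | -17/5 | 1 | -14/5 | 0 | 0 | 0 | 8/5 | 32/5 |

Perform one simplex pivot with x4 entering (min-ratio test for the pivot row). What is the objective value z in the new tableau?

12

Ratio test on column x4 — row 1: (128/5)/(4/5) = 32; row 2: entry -2/5 ≤ 0; row 3: (141/5)/(23/5) = 141/23; row 4: (4/5)/(2/5) = 2. Minimum is 2 at row 4 (x1 leaves); pivot element 2/5.
Pivot on row 4; the obj-row RHS becomes 32/5 − (-14/5)·2 = 12.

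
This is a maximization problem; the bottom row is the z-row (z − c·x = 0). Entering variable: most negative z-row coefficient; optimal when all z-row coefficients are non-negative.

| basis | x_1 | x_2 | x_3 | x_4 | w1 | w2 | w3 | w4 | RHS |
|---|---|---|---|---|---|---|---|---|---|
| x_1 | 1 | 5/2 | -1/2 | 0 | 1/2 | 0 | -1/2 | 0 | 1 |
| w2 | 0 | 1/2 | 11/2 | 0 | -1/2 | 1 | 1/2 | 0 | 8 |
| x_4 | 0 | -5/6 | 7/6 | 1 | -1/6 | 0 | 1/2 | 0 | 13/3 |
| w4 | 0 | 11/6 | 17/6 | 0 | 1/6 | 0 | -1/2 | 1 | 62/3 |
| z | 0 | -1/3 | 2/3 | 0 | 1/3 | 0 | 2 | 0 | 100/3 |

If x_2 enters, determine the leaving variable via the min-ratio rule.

Column x_2 entries and ratios — x_1: 1/(5/2) = 2/5; w2: 8/(1/2) = 16; x_4: -5/6 ≤ 0, skip; w4: (62/3)/(11/6) = 124/11.
Smallest ratio is 2/5 in the row of x_1, so x_1 leaves.

x_1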